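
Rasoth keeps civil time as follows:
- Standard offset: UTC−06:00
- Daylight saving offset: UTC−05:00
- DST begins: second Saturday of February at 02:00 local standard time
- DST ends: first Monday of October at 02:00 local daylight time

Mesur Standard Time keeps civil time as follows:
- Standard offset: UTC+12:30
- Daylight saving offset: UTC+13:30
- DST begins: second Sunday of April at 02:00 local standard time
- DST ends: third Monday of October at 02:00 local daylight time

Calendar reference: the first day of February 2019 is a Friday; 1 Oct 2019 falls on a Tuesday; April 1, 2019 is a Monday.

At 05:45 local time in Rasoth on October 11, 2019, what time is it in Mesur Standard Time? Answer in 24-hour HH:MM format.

01:15

1 February 2019 is a Friday, so the first Saturday is February 2 and the second is February 9.
1 October 2019 is a Tuesday, so the first Monday is October 7.
Daylight saving runs 9 February – 7 October; October 11, 2019 is outside that window, so Rasoth is on standard time at UTC−06:00.
05:45 Rasoth + 6h = 11:45 UTC.
1 April 2019 is a Monday, so the first Sunday is April 7 and the second is April 14.
1 October 2019 is a Tuesday, so the first Monday is October 7 and the third is October 21.
At the standard offset (UTC+12:30), 11:45 UTC + 12h30m = 00:15 Mesur Standard Time standard time (rolling into the next day, 12 October 2019).
Daylight saving runs 14 April – 21 October; the standard-time date in Mesur Standard Time, October 12, 2019, is inside that window, so Mesur Standard Time is at UTC+13:30.
11:45 UTC + 13h30m = 01:15 Mesur Standard Time (rolling into the next day, 12 October 2019).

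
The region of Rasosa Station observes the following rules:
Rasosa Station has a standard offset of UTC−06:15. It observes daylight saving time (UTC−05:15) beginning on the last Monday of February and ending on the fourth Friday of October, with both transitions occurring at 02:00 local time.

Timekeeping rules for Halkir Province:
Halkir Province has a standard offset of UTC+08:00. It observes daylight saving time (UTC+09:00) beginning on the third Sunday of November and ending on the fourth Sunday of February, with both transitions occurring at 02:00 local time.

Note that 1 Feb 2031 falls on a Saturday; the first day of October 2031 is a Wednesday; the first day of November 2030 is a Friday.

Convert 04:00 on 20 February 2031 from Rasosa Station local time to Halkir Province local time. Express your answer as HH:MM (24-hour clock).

19:15

1 February 2031 is a Saturday, so Mondays fall on 3, 10, 17, 24; the last is February 24.
1 October 2031 is a Wednesday, so the first Friday is October 3 and the fourth is October 24.
20 February 2031 does not fall between 24 February and 24 October, so daylight saving is not in effect and Rasosa Station is at UTC−06:15.
04:00 Rasosa Station + 6h15m = 10:15 UTC.
1 November 2030 is a Friday, so the first Sunday is November 3 and the third is November 17.
1 February 2031 is a Saturday, so the first Sunday is February 2 and the fourth is February 23.
At the standard offset (UTC+08:00), 10:15 UTC + 8h = 18:15 Halkir Province standard time.
Daylight saving runs 17 November 2030 – 23 February 2031; the standard-time date in Halkir Province, 20 February 2031, is inside that window, so Halkir Province is at UTC+09:00.
10:15 UTC + 9h = 19:15 Halkir Province.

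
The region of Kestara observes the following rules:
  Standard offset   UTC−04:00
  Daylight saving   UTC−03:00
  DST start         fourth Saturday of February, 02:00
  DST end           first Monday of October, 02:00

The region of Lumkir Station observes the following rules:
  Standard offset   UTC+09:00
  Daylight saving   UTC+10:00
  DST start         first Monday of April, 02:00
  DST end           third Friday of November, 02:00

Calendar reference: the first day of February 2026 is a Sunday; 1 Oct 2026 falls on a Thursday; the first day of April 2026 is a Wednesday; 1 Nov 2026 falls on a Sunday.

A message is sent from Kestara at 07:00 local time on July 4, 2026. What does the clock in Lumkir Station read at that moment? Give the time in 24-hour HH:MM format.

1 February 2026 is a Sunday, so the first Saturday is February 7 and the fourth is February 28.
1 October 2026 is a Thursday, so the first Monday is October 5.
July 4, 2026 lies within the daylight-saving period (28 February – 5 October), so Kestara is on daylight time, UTC−03:00.
07:00 Kestara + 3h = 10:00 UTC.
1 April 2026 is a Wednesday, so the first Monday is April 6.
1 November 2026 is a Sunday, so the first Friday is November 6 and the third is November 20.
At the standard offset (UTC+09:00), 10:00 UTC + 9h = 19:00 Lumkir Station standard time.
Daylight saving runs 6 April – 20 November; the standard-time date in Lumkir Station, July 4, 2026, is inside that window, so Lumkir Station is at UTC+10:00.
10:00 UTC + 10h = 20:00 Lumkir Station.

20:00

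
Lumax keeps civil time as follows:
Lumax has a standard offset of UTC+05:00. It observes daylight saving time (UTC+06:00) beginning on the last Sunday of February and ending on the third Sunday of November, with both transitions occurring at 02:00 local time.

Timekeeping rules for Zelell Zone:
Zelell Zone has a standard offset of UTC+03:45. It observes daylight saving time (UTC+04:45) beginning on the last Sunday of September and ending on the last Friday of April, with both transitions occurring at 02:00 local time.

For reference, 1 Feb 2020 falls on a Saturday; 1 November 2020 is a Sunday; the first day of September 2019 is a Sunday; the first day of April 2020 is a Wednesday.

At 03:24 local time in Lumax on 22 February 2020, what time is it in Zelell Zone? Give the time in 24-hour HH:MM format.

1 February 2020 is a Saturday, so Sundays fall on 2, 9, 16, 23; the last is February 23.
1 November 2020 is a Sunday, so the first Sunday is November 1 and the third is November 15.
Daylight saving runs 23 February – 15 November; 22 February 2020 is outside that window, so Lumax is on standard time at UTC+05:00.
03:24 Lumax − 5h = 22:24 UTC (rolling into the previous day, 21 February 2020).
1 September 2019 is a Sunday, so Sundays fall on 1, 8, 15, 22, 29; the last is September 29.
1 April 2020 is a Wednesday, so Fridays fall on 3, 10, 17, 24; the last is April 24.
At the standard offset (UTC+03:45), 22:24 UTC + 3h45m = 02:09 Zelell Zone standard time (rolling into the next day, 22 February 2020).
The standard-time date in Zelell Zone, 22 February 2020, lies within the daylight-saving period (29 September 2019 – 24 April 2020), so Zelell Zone is on daylight time, UTC+04:45.
22:24 UTC + 4h45m = 03:09 Zelell Zone (rolling into the next day, 22 February 2020).

03:09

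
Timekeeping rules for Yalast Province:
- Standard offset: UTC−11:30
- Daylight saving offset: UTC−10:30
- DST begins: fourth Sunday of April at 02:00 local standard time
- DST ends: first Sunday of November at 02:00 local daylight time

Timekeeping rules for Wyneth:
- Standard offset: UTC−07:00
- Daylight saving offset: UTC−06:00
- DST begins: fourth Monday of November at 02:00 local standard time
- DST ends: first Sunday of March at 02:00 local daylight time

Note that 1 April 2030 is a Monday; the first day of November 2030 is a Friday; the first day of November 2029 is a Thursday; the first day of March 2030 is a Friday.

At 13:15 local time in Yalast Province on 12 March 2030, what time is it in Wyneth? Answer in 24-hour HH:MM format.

1 April 2030 is a Monday, so the first Sunday is April 7 and the fourth is April 28.
1 November 2030 is a Friday, so the first Sunday is November 3.
12 March 2030 does not fall between 28 April and 3 November, so daylight saving is not in effect and Yalast Province is at UTC−11:30.
13:15 Yalast Province + 11h30m = 00:45 UTC (rolling into the next day, 13 March 2030).
1 November 2029 is a Thursday, so the first Monday is November 5 and the fourth is November 26.
1 March 2030 is a Friday, so the first Sunday is March 3.
At the standard offset (UTC−07:00), 00:45 UTC − 7h = 17:45 Wyneth standard time (rolling into the previous day, 12 March 2030).
The standard-time date in Wyneth, 12 March 2030, is outside the daylight-saving period (26 November 2029 – 3 March 2030), so Wyneth is on standard time, UTC−07:00.
00:45 UTC − 7h = 17:45 Wyneth (rolling into the previous day, 12 March 2030).

17:45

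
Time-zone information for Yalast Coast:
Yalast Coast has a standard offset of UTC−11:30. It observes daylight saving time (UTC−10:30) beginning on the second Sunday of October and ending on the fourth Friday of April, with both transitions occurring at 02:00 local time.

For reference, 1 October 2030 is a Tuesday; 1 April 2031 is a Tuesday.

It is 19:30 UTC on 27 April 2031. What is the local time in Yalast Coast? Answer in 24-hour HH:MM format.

1 October 2030 is a Tuesday, so the first Sunday is October 6 and the second is October 13.
1 April 2031 is a Tuesday, so the first Friday is April 4 and the fourth is April 25.
At the standard offset (UTC−11:30), 19:30 UTC − 11h30m = 08:00 Yalast Coast standard time.
The standard-time date in Yalast Coast, 27 April 2031, is outside the daylight-saving period (13 October 2030 – 25 April 2031), so Yalast Coast is on standard time, UTC−11:30.
19:30 UTC − 11h30m = 08:00 local.

08:00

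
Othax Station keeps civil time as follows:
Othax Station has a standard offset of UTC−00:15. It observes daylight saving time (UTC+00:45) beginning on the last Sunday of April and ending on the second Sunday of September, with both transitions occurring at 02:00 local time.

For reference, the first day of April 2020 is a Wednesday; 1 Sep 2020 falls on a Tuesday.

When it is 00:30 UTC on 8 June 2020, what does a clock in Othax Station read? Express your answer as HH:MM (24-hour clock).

1 April 2020 is a Wednesday, so Sundays fall on 5, 12, 19, 26; the last is April 26.
1 September 2020 is a Tuesday, so the first Sunday is September 6 and the second is September 13.
At the standard offset (UTC−00:15), 00:30 UTC − 0h15m = 00:15 Othax Station standard time.
Daylight saving runs 26 April – 13 September; the standard-time date in Othax Station, 8 June 2020, is inside that window, so Othax Station is at UTC+00:45.
00:30 UTC + 0h45m = 01:15 local.

01:15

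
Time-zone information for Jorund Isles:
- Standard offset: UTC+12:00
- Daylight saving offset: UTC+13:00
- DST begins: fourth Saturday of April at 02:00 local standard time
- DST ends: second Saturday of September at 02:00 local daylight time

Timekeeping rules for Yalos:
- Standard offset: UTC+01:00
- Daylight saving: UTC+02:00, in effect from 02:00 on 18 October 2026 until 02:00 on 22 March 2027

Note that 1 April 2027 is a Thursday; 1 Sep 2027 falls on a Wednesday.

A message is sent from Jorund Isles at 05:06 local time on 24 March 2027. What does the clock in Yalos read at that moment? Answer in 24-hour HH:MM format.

1 April 2027 is a Thursday, so the first Saturday is April 3 and the fourth is April 24.
1 September 2027 is a Wednesday, so the first Saturday is September 4 and the second is September 11.
24 March 2027 does not fall between 24 April and 11 September, so daylight saving is not in effect and Jorund Isles is at UTC+12:00.
05:06 Jorund Isles − 12h = 17:06 UTC (rolling into the previous day, 23 March 2027).
At the standard offset (UTC+01:00), 17:06 UTC + 1h = 18:06 Yalos standard time.
The standard-time date in Yalos, 23 March 2027, is outside the daylight-saving period (18 October 2026 – 22 March 2027), so Yalos is on standard time, UTC+01:00.
17:06 UTC + 1h = 18:06 Yalos.

18:06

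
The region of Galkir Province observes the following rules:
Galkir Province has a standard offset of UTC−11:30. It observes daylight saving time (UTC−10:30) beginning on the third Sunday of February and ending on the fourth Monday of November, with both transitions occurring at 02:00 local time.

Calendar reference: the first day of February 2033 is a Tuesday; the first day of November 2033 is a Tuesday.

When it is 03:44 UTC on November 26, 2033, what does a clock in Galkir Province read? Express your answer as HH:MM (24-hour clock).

1 February 2033 is a Tuesday, so the first Sunday is February 6 and the third is February 20.
1 November 2033 is a Tuesday, so the first Monday is November 7 and the fourth is November 28.
At the standard offset (UTC−11:30), 03:44 UTC − 11h30m = 16:14 Galkir Province standard time (rolling into the previous day, 25 November 2033).
The standard-time date in Galkir Province, November 25, 2033, lies within the daylight-saving period (20 February – 28 November), so Galkir Province is on daylight time, UTC−10:30.
03:44 UTC − 10h30m = 17:14 local (rolling into the previous day, 25 November 2033).

17:14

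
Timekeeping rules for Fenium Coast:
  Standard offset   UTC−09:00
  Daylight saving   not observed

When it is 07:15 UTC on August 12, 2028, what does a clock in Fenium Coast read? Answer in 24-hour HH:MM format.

22:15

Fenium Coast stays on UTC−09:00 all year.
07:15 UTC − 9h = 22:15 local (rolling into the previous day, 11 August 2028).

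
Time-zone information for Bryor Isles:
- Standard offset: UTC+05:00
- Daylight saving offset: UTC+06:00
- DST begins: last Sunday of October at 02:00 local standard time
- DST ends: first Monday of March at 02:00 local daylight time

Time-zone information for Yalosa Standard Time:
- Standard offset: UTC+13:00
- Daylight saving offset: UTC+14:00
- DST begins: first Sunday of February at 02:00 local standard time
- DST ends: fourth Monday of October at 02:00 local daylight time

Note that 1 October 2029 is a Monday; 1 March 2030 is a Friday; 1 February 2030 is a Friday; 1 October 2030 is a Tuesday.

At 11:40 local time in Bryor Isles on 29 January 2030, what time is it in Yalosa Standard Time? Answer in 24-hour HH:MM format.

18:40

1 October 2029 is a Monday, so Sundays fall on 7, 14, 21, 28; the last is October 28.
1 March 2030 is a Friday, so the first Monday is March 4.
Daylight saving runs 28 October 2029 – 4 March 2030; 29 January 2030 is inside that window, so Bryor Isles is at UTC+06:00.
11:40 Bryor Isles − 6h = 05:40 UTC.
1 February 2030 is a Friday, so the first Sunday is February 3.
1 October 2030 is a Tuesday, so the first Monday is October 7 and the fourth is October 28.
At the standard offset (UTC+13:00), 05:40 UTC + 13h = 18:40 Yalosa Standard Time standard time.
The standard-time date in Yalosa Standard Time, 29 January 2030, is outside the daylight-saving period (3 February – 28 October), so Yalosa Standard Time is on standard time, UTC+13:00.
05:40 UTC + 13h = 18:40 Yalosa Standard Time.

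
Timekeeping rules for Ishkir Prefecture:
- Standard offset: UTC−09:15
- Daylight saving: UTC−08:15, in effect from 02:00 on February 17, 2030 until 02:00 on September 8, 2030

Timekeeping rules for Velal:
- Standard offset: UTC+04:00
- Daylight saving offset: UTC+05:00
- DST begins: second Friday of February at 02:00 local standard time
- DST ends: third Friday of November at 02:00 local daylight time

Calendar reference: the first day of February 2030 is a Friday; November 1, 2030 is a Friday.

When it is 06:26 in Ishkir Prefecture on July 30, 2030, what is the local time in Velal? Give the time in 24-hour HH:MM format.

19:41

July 30, 2030 lies within the daylight-saving period (17 February – 8 September), so Ishkir Prefecture is on daylight time, UTC−08:15.
06:26 Ishkir Prefecture + 8h15m = 14:41 UTC.
1 February 2030 is a Friday, so the first Friday is February 1 and the second is February 8.
1 November 2030 is a Friday, so the first Friday is November 1 and the third is November 15.
At the standard offset (UTC+04:00), 14:41 UTC + 4h = 18:41 Velal standard time.
Daylight saving runs 8 February – 15 November; the standard-time date in Velal, July 30, 2030, is inside that window, so Velal is at UTC+05:00.
14:41 UTC + 5h = 19:41 Velal.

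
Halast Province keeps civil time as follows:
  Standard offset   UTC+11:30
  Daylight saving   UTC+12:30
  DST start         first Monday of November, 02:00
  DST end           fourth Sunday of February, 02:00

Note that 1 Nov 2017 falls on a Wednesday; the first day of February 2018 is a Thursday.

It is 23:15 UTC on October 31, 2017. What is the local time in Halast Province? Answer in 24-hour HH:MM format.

10:45

1 November 2017 is a Wednesday, so the first Monday is November 6.
1 February 2018 is a Thursday, so the first Sunday is February 4 and the fourth is February 25.
At the standard offset (UTC+11:30), 23:15 UTC + 11h30m = 10:45 Halast Province standard time (rolling into the next day, 1 November 2017).
The standard-time date in Halast Province, November 1, 2017, does not fall between 6 November 2017 and 25 February 2018, so daylight saving is not in effect and Halast Province is at UTC+11:30.
23:15 UTC + 11h30m = 10:45 local (rolling into the next day, 1 November 2017).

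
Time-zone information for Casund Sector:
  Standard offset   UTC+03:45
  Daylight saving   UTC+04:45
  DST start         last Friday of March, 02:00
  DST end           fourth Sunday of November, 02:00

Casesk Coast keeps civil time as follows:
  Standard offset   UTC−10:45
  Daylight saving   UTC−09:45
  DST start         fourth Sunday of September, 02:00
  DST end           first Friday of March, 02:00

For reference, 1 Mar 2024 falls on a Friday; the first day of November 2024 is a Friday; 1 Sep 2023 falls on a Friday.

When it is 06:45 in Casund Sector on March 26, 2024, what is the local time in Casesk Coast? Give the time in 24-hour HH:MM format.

16:15

1 March 2024 is a Friday, so Fridays fall on 1, 8, 15, 22, 29; the last is March 29.
1 November 2024 is a Friday, so the first Sunday is November 3 and the fourth is November 24.
Daylight saving runs 29 March – 24 November; March 26, 2024 is outside that window, so Casund Sector is on standard time at UTC+03:45.
06:45 Casund Sector − 3h45m = 03:00 UTC.
1 September 2023 is a Friday, so the first Sunday is September 3 and the fourth is September 24.
1 March 2024 is a Friday, so the first Friday is March 1.
At the standard offset (UTC−10:45), 03:00 UTC − 10h45m = 16:15 Casesk Coast standard time (rolling into the previous day, 25 March 2024).
The standard-time date in Casesk Coast, March 25, 2024, does not fall between 24 September 2023 and 1 March 2024, so daylight saving is not in effect and Casesk Coast is at UTC−10:45.
03:00 UTC − 10h45m = 16:15 Casesk Coast (rolling into the previous day, 25 March 2024).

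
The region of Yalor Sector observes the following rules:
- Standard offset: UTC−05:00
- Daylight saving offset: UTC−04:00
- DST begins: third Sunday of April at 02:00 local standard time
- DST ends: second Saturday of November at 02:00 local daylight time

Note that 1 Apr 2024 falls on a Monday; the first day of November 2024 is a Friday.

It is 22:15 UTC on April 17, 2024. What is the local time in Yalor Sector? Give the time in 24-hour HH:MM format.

17:15

1 April 2024 is a Monday, so the first Sunday is April 7 and the third is April 21.
1 November 2024 is a Friday, so the first Saturday is November 2 and the second is November 9.
At the standard offset (UTC−05:00), 22:15 UTC − 5h = 17:15 Yalor Sector standard time.
The standard-time date in Yalor Sector, April 17, 2024, does not fall between 21 April and 9 November, so daylight saving is not in effect and Yalor Sector is at UTC−05:00.
22:15 UTC − 5h = 17:15 local.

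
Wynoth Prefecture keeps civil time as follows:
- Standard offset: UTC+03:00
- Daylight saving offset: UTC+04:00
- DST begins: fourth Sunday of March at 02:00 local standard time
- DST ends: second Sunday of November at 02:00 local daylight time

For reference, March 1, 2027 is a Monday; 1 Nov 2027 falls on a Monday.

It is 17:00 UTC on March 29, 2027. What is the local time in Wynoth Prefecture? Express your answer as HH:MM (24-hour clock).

1 March 2027 is a Monday, so the first Sunday is March 7 and the fourth is March 28.
1 November 2027 is a Monday, so the first Sunday is November 7 and the second is November 14.
At the standard offset (UTC+03:00), 17:00 UTC + 3h = 20:00 Wynoth Prefecture standard time.
The standard-time date in Wynoth Prefecture, March 29, 2027, lies within the daylight-saving period (28 March – 14 November), so Wynoth Prefecture is on daylight time, UTC+04:00.
17:00 UTC + 4h = 21:00 local.

21:00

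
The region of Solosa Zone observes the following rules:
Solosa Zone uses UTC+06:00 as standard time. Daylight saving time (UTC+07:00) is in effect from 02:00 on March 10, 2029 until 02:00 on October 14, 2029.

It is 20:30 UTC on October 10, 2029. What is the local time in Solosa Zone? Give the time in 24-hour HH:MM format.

At the standard offset (UTC+06:00), 20:30 UTC + 6h = 02:30 Solosa Zone standard time (rolling into the next day, 11 October 2029).
Daylight saving runs 10 March – 14 October; the standard-time date in Solosa Zone, October 11, 2029, is inside that window, so Solosa Zone is at UTC+07:00.
20:30 UTC + 7h = 03:30 local (rolling into the next day, 11 October 2029).

03:30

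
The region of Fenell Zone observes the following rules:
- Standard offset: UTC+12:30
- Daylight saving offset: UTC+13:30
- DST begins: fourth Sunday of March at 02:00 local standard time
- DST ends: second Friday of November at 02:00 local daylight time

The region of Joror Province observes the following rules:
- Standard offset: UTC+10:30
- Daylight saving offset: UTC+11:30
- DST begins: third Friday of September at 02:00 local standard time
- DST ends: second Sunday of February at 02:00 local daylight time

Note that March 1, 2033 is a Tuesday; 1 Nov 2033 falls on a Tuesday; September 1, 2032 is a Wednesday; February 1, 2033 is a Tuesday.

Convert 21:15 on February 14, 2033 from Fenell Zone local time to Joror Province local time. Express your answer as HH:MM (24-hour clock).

19:15

1 March 2033 is a Tuesday, so the first Sunday is March 6 and the fourth is March 27.
1 November 2033 is a Tuesday, so the first Friday is November 4 and the second is November 11.
February 14, 2033 does not fall between 27 March and 11 November, so daylight saving is not in effect and Fenell Zone is at UTC+12:30.
21:15 Fenell Zone − 12h30m = 08:45 UTC.
1 September 2032 is a Wednesday, so the first Friday is September 3 and the third is September 17.
1 February 2033 is a Tuesday, so the first Sunday is February 6 and the second is February 13.
At the standard offset (UTC+10:30), 08:45 UTC + 10h30m = 19:15 Joror Province standard time.
The standard-time date in Joror Province, February 14, 2033, is outside the daylight-saving period (17 September 2032 – 13 February 2033), so Joror Province is on standard time, UTC+10:30.
08:45 UTC + 10h30m = 19:15 Joror Province.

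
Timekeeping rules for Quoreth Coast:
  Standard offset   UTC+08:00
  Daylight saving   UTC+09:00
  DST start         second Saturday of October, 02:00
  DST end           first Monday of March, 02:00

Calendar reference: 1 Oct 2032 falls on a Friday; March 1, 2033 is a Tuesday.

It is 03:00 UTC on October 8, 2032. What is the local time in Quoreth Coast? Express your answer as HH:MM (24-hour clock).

1 October 2032 is a Friday, so the first Saturday is October 2 and the second is October 9.
1 March 2033 is a Tuesday, so the first Monday is March 7.
At the standard offset (UTC+08:00), 03:00 UTC + 8h = 11:00 Quoreth Coast standard time.
The standard-time date in Quoreth Coast, October 8, 2032, is outside the daylight-saving period (9 October 2032 – 7 March 2033), so Quoreth Coast is on standard time, UTC+08:00.
03:00 UTC + 8h = 11:00 local.

11:00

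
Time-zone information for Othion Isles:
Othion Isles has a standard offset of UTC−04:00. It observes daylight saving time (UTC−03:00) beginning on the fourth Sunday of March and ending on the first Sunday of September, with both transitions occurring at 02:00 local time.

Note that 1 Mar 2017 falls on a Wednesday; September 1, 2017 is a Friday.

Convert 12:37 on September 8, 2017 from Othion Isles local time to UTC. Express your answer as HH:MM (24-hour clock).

1 March 2017 is a Wednesday, so the first Sunday is March 5 and the fourth is March 26.
1 September 2017 is a Friday, so the first Sunday is September 3.
September 8, 2017 does not fall between 26 March and 3 September, so daylight saving is not in effect and Othion Isles is at UTC−04:00.
12:37 local + 4h = 16:37 UTC.

16:37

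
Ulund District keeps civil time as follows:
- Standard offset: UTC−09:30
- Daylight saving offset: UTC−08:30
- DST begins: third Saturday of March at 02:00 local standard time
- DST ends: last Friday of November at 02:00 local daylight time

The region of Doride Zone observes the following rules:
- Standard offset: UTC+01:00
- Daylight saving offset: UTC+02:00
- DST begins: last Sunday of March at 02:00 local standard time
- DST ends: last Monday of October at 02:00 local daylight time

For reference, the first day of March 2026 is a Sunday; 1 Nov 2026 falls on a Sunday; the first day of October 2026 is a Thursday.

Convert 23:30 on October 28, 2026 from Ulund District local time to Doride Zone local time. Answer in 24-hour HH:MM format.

1 March 2026 is a Sunday, so the first Saturday is March 7 and the third is March 21.
1 November 2026 is a Sunday, so Fridays fall on 6, 13, 20, 27; the last is November 27.
October 28, 2026 lies within the daylight-saving period (21 March – 27 November), so Ulund District is on daylight time, UTC−08:30.
23:30 Ulund District + 8h30m = 08:00 UTC (rolling into the next day, 29 October 2026).
1 March 2026 is a Sunday, so Sundays fall on 1, 8, 15, 22, 29; the last is March 29.
1 October 2026 is a Thursday, so Mondays fall on 5, 12, 19, 26; the last is October 26.
At the standard offset (UTC+01:00), 08:00 UTC + 1h = 09:00 Doride Zone standard time.
The standard-time date in Doride Zone, October 29, 2026, is outside the daylight-saving period (29 March – 26 October), so Doride Zone is on standard time, UTC+01:00.
08:00 UTC + 1h = 09:00 Doride Zone.

09:00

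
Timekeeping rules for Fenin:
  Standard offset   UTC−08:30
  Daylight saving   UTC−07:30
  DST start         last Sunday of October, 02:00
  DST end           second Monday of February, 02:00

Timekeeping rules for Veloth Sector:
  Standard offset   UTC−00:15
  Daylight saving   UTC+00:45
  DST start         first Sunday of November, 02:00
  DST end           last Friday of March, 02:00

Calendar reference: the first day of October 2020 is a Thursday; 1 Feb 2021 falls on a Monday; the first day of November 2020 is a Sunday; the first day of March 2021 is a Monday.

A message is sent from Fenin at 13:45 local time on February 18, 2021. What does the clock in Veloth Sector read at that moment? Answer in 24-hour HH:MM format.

23:00

1 October 2020 is a Thursday, so Sundays fall on 4, 11, 18, 25; the last is October 25.
1 February 2021 is a Monday, so the first Monday is February 1 and the second is February 8.
Daylight saving runs 25 October 2020 – 8 February 2021; February 18, 2021 is outside that window, so Fenin is on standard time at UTC−08:30.
13:45 Fenin + 8h30m = 22:15 UTC.
1 November 2020 is a Sunday, so the first Sunday is November 1.
1 March 2021 is a Monday, so Fridays fall on 5, 12, 19, 26; the last is March 26.
At the standard offset (UTC−00:15), 22:15 UTC − 0h15m = 22:00 Veloth Sector standard time.
Daylight saving runs 1 November 2020 – 26 March 2021; the standard-time date in Veloth Sector, February 18, 2021, is inside that window, so Veloth Sector is at UTC+00:45.
22:15 UTC + 0h45m = 23:00 Veloth Sector.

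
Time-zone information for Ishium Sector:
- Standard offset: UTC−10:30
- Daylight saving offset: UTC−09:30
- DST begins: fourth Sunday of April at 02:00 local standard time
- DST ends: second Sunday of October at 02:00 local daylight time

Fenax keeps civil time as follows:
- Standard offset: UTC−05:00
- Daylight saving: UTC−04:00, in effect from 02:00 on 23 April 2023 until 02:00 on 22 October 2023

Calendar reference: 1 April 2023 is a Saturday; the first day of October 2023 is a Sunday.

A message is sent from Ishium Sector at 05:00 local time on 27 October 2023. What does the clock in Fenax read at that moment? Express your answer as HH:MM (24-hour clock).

10:30

1 April 2023 is a Saturday, so the first Sunday is April 2 and the fourth is April 23.
1 October 2023 is a Sunday, so the first Sunday is October 1 and the second is October 8.
Daylight saving runs 23 April – 8 October; 27 October 2023 is outside that window, so Ishium Sector is on standard time at UTC−10:30.
05:00 Ishium Sector + 10h30m = 15:30 UTC.
At the standard offset (UTC−05:00), 15:30 UTC − 5h = 10:30 Fenax standard time.
Daylight saving runs 23 April – 22 October; the standard-time date in Fenax, 27 October 2023, is outside that window, so Fenax is on standard time at UTC−05:00.
15:30 UTC − 5h = 10:30 Fenax.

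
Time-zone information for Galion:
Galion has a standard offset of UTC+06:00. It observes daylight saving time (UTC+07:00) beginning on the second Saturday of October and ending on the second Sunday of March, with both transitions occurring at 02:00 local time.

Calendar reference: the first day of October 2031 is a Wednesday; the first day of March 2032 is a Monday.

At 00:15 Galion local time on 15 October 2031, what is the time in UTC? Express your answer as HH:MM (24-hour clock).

17:15

1 October 2031 is a Wednesday, so the first Saturday is October 4 and the second is October 11.
1 March 2032 is a Monday, so the first Sunday is March 7 and the second is March 14.
Daylight saving runs 11 October 2031 – 14 March 2032; 15 October 2031 is inside that window, so Galion is at UTC+07:00.
00:15 local − 7h = 17:15 UTC (rolling into the previous day, 14 October 2031).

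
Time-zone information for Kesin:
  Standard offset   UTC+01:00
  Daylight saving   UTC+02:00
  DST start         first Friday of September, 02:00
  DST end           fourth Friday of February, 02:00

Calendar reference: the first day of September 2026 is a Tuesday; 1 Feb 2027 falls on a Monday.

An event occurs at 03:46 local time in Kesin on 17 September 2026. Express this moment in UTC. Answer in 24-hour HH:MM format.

01:46

1 September 2026 is a Tuesday, so the first Friday is September 4.
1 February 2027 is a Monday, so the first Friday is February 5 and the fourth is February 26.
17 September 2026 falls between 4 September 2026 and 26 February 2027, so daylight saving is in effect and Kesin is at UTC+02:00.
03:46 local − 2h = 01:46 UTC.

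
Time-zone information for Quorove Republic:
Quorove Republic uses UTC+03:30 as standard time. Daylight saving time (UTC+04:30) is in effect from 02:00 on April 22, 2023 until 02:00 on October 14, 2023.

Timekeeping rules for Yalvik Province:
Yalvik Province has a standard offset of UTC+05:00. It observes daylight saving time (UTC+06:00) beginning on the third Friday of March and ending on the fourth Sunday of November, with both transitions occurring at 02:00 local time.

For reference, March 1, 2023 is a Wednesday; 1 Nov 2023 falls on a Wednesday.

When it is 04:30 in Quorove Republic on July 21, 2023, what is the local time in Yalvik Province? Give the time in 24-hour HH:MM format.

06:00

July 21, 2023 lies within the daylight-saving period (22 April – 14 October), so Quorove Republic is on daylight time, UTC+04:30.
04:30 Quorove Republic − 4h30m = 00:00 UTC.
1 March 2023 is a Wednesday, so the first Friday is March 3 and the third is March 17.
1 November 2023 is a Wednesday, so the first Sunday is November 5 and the fourth is November 26.
At the standard offset (UTC+05:00), 00:00 UTC + 5h = 05:00 Yalvik Province standard time.
Daylight saving runs 17 March – 26 November; the standard-time date in Yalvik Province, July 21, 2023, is inside that window, so Yalvik Province is at UTC+06:00.
00:00 UTC + 6h = 06:00 Yalvik Province.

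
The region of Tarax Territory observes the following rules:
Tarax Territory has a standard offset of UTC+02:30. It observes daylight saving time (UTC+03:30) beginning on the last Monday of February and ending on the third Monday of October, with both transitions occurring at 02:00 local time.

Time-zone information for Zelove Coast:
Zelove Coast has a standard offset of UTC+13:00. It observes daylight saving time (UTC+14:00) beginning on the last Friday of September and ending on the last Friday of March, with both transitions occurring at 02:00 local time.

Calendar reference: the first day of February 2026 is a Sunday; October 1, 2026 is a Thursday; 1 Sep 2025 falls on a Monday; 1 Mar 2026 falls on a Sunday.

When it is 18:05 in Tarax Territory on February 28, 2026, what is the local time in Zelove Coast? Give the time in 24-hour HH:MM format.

1 February 2026 is a Sunday, so Mondays fall on 2, 9, 16, 23; the last is February 23.
1 October 2026 is a Thursday, so the first Monday is October 5 and the third is October 19.
February 28, 2026 lies within the daylight-saving period (23 February – 19 October), so Tarax Territory is on daylight time, UTC+03:30.
18:05 Tarax Territory − 3h30m = 14:35 UTC.
1 September 2025 is a Monday, so Fridays fall on 5, 12, 19, 26; the last is September 26.
1 March 2026 is a Sunday, so Fridays fall on 6, 13, 20, 27; the last is March 27.
At the standard offset (UTC+13:00), 14:35 UTC + 13h = 03:35 Zelove Coast standard time (rolling into the next day, 1 March 2026).
The standard-time date in Zelove Coast, March 1, 2026, lies within the daylight-saving period (26 September 2025 – 27 March 2026), so Zelove Coast is on daylight time, UTC+14:00.
14:35 UTC + 14h = 04:35 Zelove Coast (rolling into the next day, 1 March 2026).

04:35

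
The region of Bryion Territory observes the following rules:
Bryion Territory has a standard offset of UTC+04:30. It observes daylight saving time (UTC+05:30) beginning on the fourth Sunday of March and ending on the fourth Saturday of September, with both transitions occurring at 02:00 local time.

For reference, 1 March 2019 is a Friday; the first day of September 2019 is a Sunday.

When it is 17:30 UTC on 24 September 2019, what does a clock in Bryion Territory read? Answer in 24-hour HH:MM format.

23:00

1 March 2019 is a Friday, so the first Sunday is March 3 and the fourth is March 24.
1 September 2019 is a Sunday, so the first Saturday is September 7 and the fourth is September 28.
At the standard offset (UTC+04:30), 17:30 UTC + 4h30m = 22:00 Bryion Territory standard time.
The standard-time date in Bryion Territory, 24 September 2019, lies within the daylight-saving period (24 March – 28 September), so Bryion Territory is on daylight time, UTC+05:30.
17:30 UTC + 5h30m = 23:00 local.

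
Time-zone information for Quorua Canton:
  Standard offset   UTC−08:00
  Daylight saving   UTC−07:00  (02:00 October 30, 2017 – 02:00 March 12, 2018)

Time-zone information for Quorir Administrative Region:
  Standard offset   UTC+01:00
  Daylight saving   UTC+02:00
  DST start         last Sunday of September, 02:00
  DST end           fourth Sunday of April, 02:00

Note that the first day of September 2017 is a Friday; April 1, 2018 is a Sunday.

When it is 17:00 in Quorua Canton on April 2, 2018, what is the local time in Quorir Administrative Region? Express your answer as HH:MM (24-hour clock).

April 2, 2018 does not fall between 30 October 2017 and 12 March 2018, so daylight saving is not in effect and Quorua Canton is at UTC−08:00.
17:00 Quorua Canton + 8h = 01:00 UTC (rolling into the next day, 3 April 2018).
1 September 2017 is a Friday, so Sundays fall on 3, 10, 17, 24; the last is September 24.
1 April 2018 is a Sunday, so the first Sunday is April 1 and the fourth is April 22.
At the standard offset (UTC+01:00), 01:00 UTC + 1h = 02:00 Quorir Administrative Region standard time.
The standard-time date in Quorir Administrative Region, April 3, 2018, lies within the daylight-saving period (24 September 2017 – 22 April 2018), so Quorir Administrative Region is on daylight time, UTC+02:00.
01:00 UTC + 2h = 03:00 Quorir Administrative Region.

03:00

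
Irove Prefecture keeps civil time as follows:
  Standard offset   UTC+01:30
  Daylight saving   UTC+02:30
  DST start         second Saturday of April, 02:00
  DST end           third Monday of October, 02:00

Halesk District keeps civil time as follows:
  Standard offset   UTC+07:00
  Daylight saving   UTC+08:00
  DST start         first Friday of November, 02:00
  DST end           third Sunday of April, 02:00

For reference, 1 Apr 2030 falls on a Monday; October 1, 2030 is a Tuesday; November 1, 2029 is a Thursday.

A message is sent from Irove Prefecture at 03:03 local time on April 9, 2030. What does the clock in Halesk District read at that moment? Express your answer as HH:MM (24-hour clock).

1 April 2030 is a Monday, so the first Saturday is April 6 and the second is April 13.
1 October 2030 is a Tuesday, so the first Monday is October 7 and the third is October 21.
April 9, 2030 is outside the daylight-saving period (13 April – 21 October), so Irove Prefecture is on standard time, UTC+01:30.
03:03 Irove Prefecture − 1h30m = 01:33 UTC.
1 November 2029 is a Thursday, so the first Friday is November 2.
1 April 2030 is a Monday, so the first Sunday is April 7 and the third is April 21.
At the standard offset (UTC+07:00), 01:33 UTC + 7h = 08:33 Halesk District standard time.
Daylight saving runs 2 November 2029 – 21 April 2030; the standard-time date in Halesk District, April 9, 2030, is inside that window, so Halesk District is at UTC+08:00.
01:33 UTC + 8h = 09:33 Halesk District.

09:33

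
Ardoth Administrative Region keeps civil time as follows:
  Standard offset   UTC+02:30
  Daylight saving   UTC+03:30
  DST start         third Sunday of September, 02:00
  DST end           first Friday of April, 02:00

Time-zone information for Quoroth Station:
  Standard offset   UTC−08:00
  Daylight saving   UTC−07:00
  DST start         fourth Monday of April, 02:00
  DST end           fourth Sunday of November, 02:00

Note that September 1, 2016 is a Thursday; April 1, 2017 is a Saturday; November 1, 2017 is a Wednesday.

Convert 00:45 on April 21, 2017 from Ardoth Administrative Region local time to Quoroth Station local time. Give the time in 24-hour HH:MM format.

14:15

1 September 2016 is a Thursday, so the first Sunday is September 4 and the third is September 18.
1 April 2017 is a Saturday, so the first Friday is April 7.
Daylight saving runs 18 September 2016 – 7 April 2017; April 21, 2017 is outside that window, so Ardoth Administrative Region is on standard time at UTC+02:30.
00:45 Ardoth Administrative Region − 2h30m = 22:15 UTC (rolling into the previous day, 20 April 2017).
1 April 2017 is a Saturday, so the first Monday is April 3 and the fourth is April 24.
1 November 2017 is a Wednesday, so the first Sunday is November 5 and the fourth is November 26.
At the standard offset (UTC−08:00), 22:15 UTC − 8h = 14:15 Quoroth Station standard time.
The standard-time date in Quoroth Station, April 20, 2017, does not fall between 24 April and 26 November, so daylight saving is not in effect and Quoroth Station is at UTC−08:00.
22:15 UTC − 8h = 14:15 Quoroth Station.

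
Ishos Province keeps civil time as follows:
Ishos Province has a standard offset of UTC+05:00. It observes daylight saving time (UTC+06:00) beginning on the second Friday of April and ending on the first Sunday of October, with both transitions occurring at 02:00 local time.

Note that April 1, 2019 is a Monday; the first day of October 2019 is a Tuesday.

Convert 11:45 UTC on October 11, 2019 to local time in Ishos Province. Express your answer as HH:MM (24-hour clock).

1 April 2019 is a Monday, so the first Friday is April 5 and the second is April 12.
1 October 2019 is a Tuesday, so the first Sunday is October 6.
At the standard offset (UTC+05:00), 11:45 UTC + 5h = 16:45 Ishos Province standard time.
Daylight saving runs 12 April – 6 October; the standard-time date in Ishos Province, October 11, 2019, is outside that window, so Ishos Province is on standard time at UTC+05:00.
11:45 UTC + 5h = 16:45 local.

16:45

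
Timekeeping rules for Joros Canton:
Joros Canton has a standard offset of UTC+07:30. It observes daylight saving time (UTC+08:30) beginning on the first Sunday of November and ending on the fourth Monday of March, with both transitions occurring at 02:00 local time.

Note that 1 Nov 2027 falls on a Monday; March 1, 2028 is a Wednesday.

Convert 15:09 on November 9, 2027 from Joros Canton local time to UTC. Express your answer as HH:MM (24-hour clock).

1 November 2027 is a Monday, so the first Sunday is November 7.
1 March 2028 is a Wednesday, so the first Monday is March 6 and the fourth is March 27.
Daylight saving runs 7 November 2027 – 27 March 2028; November 9, 2027 is inside that window, so Joros Canton is at UTC+08:30.
15:09 local − 8h30m = 06:39 UTC.

06:39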